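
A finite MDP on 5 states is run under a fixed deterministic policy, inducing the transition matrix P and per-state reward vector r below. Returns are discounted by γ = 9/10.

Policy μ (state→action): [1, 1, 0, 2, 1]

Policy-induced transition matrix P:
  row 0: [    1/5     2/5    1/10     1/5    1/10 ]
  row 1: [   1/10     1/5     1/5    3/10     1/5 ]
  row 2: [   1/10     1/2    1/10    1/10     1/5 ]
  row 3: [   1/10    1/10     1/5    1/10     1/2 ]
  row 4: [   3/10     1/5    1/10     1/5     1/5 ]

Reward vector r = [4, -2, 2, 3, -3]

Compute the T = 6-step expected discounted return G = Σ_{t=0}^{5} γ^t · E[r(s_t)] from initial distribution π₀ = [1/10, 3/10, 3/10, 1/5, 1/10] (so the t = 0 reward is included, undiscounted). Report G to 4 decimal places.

G = 1.5363

t=0: π = [0.1000, 0.3000, 0.3000, 0.2000, 0.1000], E[r] = 0.7000, γ^t·E[r] = 0.700000, running G = 0.700000
t=1: π = [0.1300, 0.2900, 0.1500, 0.1800, 0.2500], E[r] = 0.0300, γ^t·E[r] = 0.027000, running G = 0.727000
t=2: π = [0.1630, 0.2530, 0.1470, 0.1960, 0.2410], E[r] = 0.3050, γ^t·E[r] = 0.247050, running G = 0.974050
t=3: π = [0.1645, 0.2571, 0.1449, 0.1910, 0.2425], E[r] = 0.2791, γ^t·E[r] = 0.203464, running G = 1.177514
t=4: π = [0.1650, 0.2573, 0.1448, 0.1921, 0.2409], E[r] = 0.2887, γ^t·E[r] = 0.189410, running G = 1.366923
t=5: π = [0.1647, 0.2572, 0.1449, 0.1920, 0.2411], E[r] = 0.2868, γ^t·E[r] = 0.169338, running G = 1.536261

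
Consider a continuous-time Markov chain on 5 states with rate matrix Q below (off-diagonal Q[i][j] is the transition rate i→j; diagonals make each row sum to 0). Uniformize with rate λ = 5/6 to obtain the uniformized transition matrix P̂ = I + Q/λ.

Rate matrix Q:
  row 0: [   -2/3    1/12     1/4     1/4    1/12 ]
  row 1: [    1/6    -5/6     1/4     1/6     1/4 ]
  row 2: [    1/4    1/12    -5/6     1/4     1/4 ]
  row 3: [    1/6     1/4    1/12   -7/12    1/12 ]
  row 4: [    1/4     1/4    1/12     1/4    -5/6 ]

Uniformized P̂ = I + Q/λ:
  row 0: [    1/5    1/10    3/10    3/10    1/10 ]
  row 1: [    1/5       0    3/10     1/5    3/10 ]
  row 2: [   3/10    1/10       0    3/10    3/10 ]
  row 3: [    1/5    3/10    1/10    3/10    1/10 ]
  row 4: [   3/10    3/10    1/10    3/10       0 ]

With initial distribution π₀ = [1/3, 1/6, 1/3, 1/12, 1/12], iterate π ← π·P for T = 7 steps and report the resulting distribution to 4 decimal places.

π = [0.2316, 0.1700, 0.1639, 0.2830, 0.1516]

t=0: π = [0.3333, 0.1667, 0.3333, 0.0833, 0.0833]
t=1: π = [0.2417, 0.1167, 0.1667, 0.2833, 0.1917]
t=2: π = [0.2358, 0.1833, 0.1550, 0.2883, 0.1375]
t=3: π = [0.2293, 0.1668, 0.1683, 0.2817, 0.1539]
t=4: π = [0.2322, 0.1704, 0.1624, 0.2833, 0.1516]
t=5: π = [0.2314, 0.1699, 0.1643, 0.2830, 0.1514]
t=6: π = [0.2316, 0.1699, 0.1638, 0.2830, 0.1517]
t=7: π = [0.2316, 0.1700, 0.1639, 0.2830, 0.1516]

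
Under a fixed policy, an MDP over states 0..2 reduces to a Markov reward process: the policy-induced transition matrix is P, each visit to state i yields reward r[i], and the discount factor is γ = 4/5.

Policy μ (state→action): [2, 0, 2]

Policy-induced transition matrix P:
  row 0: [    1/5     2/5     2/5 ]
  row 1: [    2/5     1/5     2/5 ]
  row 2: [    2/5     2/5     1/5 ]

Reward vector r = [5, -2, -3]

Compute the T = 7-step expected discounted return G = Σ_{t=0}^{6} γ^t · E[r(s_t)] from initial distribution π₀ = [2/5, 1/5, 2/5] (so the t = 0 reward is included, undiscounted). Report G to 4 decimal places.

t=0: π = [0.4000, 0.2000, 0.4000], E[r] = 0.4000, γ^t·E[r] = 0.400000, running G = 0.400000
t=1: π = [0.3200, 0.3600, 0.3200], E[r] = -0.0800, γ^t·E[r] = -0.064000, running G = 0.336000
t=2: π = [0.3360, 0.3280, 0.3360], E[r] = 0.0160, γ^t·E[r] = 0.010240, running G = 0.346240
t=3: π = [0.3328, 0.3344, 0.3328], E[r] = -0.0032, γ^t·E[r] = -0.001638, running G = 0.344602
t=4: π = [0.3334, 0.3331, 0.3334], E[r] = 0.0006, γ^t·E[r] = 0.000262, running G = 0.344864
t=5: π = [0.3333, 0.3334, 0.3333], E[r] = -0.0001, γ^t·E[r] = -0.000042, running G = 0.344822
t=6: π = [0.3333, 0.3333, 0.3333], E[r] = 0.0000, γ^t·E[r] = 0.000007, running G = 0.344829

G = 0.3448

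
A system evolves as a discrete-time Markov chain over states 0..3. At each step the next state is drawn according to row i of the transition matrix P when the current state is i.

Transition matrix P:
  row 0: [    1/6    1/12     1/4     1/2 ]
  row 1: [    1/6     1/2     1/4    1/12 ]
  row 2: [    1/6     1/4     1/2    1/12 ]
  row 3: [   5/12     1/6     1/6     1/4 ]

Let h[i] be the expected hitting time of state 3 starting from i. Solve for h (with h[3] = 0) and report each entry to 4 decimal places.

First-step conditioning: h[3] = 0; for i ≠ 3, h[i] = 1 + Σ_k P[i][k]·h[k].
  h[0] = 1 + 1/6·h[0] + 1/12·h[1] + 1/4·h[2]
  h[1] = 1 + 1/6·h[0] + 1/2·h[1] + 1/4·h[2]
  h[2] = 1 + 1/6·h[0] + 1/4·h[1] + 1/2·h[2]
Solving the 3×3 linear system over states ≠ 3 gives exactly h = [42/11, 72/11, 72/11, 0] (h[3] = 0 is the target).

h = [3.8182, 6.5455, 6.5455, 0.0000]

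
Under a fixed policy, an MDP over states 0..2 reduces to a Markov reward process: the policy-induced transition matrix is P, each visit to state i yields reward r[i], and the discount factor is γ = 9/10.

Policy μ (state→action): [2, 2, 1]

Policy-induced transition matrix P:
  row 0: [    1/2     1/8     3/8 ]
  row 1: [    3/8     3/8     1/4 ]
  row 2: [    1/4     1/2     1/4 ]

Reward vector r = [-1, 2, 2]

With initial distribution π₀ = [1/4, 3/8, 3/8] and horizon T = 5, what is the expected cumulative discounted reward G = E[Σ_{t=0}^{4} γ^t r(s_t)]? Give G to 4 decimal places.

G = 3.9304

t=0: π = [0.2500, 0.3750, 0.3750], E[r] = 1.2500, γ^t·E[r] = 1.250000, running G = 1.250000
t=1: π = [0.3594, 0.3594, 0.2813], E[r] = 0.9219, γ^t·E[r] = 0.829688, running G = 2.079688
t=2: π = [0.3848, 0.3203, 0.2949], E[r] = 0.8457, γ^t·E[r] = 0.685020, running G = 2.764707
t=3: π = [0.3862, 0.3157, 0.2981], E[r] = 0.8413, γ^t·E[r] = 0.613314, running G = 3.378021
t=4: π = [0.3860, 0.3157, 0.2983], E[r] = 0.8419, γ^t·E[r] = 0.552403, running G = 3.930424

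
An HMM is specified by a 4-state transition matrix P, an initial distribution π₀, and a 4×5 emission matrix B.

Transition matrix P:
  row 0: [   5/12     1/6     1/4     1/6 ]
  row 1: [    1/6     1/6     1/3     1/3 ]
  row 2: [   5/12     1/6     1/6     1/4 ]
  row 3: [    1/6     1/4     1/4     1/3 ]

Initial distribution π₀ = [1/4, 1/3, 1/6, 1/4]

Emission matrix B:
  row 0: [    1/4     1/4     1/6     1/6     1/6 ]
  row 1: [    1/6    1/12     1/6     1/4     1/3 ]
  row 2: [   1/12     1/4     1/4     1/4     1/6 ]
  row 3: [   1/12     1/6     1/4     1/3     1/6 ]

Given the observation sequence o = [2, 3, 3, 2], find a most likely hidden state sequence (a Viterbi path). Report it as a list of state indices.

path = [3, 3, 3, 3]

t=0: δ = [4.167e-02, 5.556e-02, 4.167e-02, 6.250e-02]  (obs o_0=2)
t=1: δ = [2.894e-03, 3.906e-03, 4.630e-03, 6.944e-03]  ψ = [0, 3, 1, 3]  (obs o_1=3)
t=2: δ = [3.215e-04, 4.340e-04, 4.340e-04, 7.716e-04]  ψ = [2, 3, 3, 3]  (obs o_2=3)
t=3: δ = [3.014e-05, 3.215e-05, 4.823e-05, 6.430e-05]  ψ = [2, 3, 3, 3]  (obs o_3=2)
backtrack: best end state = 3; path = [3, 3, 3, 3]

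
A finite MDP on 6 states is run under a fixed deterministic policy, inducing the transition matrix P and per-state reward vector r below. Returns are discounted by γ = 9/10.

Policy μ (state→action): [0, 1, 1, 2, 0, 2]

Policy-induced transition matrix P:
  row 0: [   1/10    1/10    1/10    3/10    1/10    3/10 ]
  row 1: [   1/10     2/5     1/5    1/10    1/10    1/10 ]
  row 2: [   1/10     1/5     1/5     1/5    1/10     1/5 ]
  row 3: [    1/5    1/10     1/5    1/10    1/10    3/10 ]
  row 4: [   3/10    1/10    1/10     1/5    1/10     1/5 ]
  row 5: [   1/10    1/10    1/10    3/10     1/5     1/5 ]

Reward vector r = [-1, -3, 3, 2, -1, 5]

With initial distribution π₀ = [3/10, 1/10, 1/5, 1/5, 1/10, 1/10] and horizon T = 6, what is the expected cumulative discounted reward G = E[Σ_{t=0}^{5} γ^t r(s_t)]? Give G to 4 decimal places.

G = 5.3595

t=0: π = [0.3000, 0.1000, 0.2000, 0.2000, 0.1000, 0.1000], E[r] = 0.8000, γ^t·E[r] = 0.800000, running G = 0.800000
t=1: π = [0.1400, 0.1500, 0.1500, 0.2100, 0.1100, 0.2400], E[r] = 1.3700, γ^t·E[r] = 1.233000, running G = 2.033000
t=2: π = [0.1430, 0.1600, 0.1510, 0.2020, 0.1240, 0.2200], E[r] = 1.2100, γ^t·E[r] = 0.980100, running G = 3.013100
t=3: π = [0.1450, 0.1631, 0.1513, 0.2001, 0.1220, 0.2185], E[r] = 1.1903, γ^t·E[r] = 0.867729, running G = 3.880829
t=4: π = [0.1444, 0.1641, 0.1515, 0.2000, 0.1219, 0.2182], E[r] = 1.1870, γ^t·E[r] = 0.778771, running G = 4.659600
t=5: π = [0.1444, 0.1644, 0.1516, 0.1999, 0.1218, 0.2180], E[r] = 1.1853, γ^t·E[r] = 0.699892, running G = 5.359492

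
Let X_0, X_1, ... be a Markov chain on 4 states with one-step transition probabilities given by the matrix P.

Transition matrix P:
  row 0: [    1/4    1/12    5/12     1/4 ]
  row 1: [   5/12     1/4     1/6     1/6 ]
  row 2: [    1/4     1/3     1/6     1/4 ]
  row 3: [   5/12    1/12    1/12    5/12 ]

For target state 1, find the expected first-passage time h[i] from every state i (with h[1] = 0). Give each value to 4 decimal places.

First-step conditioning: h[1] = 0; for i ≠ 1, h[i] = 1 + Σ_k P[i][k]·h[k].
  h[0] = 1 + 1/4·h[0] + 5/12·h[2] + 1/4·h[3]
  h[2] = 1 + 1/4·h[0] + 1/6·h[2] + 1/4·h[3]
  h[3] = 1 + 5/12·h[0] + 1/12·h[2] + 5/12·h[3]
Solving the 3×3 linear system over states ≠ 1 gives exactly h = [75/11, 0, 60/11, 81/11] (h[1] = 0 is the target).

h = [6.8182, 0.0000, 5.4545, 7.3636]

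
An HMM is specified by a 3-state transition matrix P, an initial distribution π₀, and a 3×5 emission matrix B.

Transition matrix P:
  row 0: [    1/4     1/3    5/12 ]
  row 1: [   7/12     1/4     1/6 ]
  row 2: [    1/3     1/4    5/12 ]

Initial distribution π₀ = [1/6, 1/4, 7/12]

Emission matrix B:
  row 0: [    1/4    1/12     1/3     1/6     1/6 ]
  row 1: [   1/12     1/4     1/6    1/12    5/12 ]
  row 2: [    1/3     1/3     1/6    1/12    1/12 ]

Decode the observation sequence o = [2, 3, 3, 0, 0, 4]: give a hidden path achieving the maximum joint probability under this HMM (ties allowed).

t=0: δ = [5.556e-02, 4.167e-02, 9.722e-02]  (obs o_0=2)
t=1: δ = [5.401e-03, 2.025e-03, 3.376e-03]  ψ = [2, 2, 2]  (obs o_1=3)
t=2: δ = [2.251e-04, 1.500e-04, 1.875e-04]  ψ = [0, 0, 0]  (obs o_2=3)
t=3: δ = [2.188e-05, 6.251e-06, 3.126e-05]  ψ = [1, 0, 0]  (obs o_3=0)
t=4: δ = [2.605e-06, 6.512e-07, 4.341e-06]  ψ = [2, 2, 2]  (obs o_4=0)
t=5: δ = [2.412e-07, 4.522e-07, 1.507e-07]  ψ = [2, 2, 2]  (obs o_5=4)
backtrack: best end state = 1; path = [2, 0, 0, 2, 2, 1]

path = [2, 0, 0, 2, 2, 1]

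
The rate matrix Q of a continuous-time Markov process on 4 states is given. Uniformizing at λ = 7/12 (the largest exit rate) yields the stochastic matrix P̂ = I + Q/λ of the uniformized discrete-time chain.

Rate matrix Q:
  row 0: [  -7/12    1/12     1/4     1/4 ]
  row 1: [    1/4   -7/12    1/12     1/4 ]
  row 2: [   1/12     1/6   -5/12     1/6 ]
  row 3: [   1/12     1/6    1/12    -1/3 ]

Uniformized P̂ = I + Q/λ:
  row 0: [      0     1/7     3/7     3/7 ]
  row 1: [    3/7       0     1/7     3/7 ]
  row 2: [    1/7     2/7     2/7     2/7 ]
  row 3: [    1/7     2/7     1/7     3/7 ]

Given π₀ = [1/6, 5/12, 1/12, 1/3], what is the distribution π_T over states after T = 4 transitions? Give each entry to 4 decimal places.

π = [0.1752, 0.2014, 0.2262, 0.3972]

t=0: π = [0.1667, 0.4167, 0.0833, 0.3333]
t=1: π = [0.2381, 0.1429, 0.2024, 0.4167]
t=2: π = [0.1497, 0.2109, 0.2398, 0.3997]
t=3: π = [0.1817, 0.2041, 0.2199, 0.3943]
t=4: π = [0.1752, 0.2014, 0.2262, 0.3972]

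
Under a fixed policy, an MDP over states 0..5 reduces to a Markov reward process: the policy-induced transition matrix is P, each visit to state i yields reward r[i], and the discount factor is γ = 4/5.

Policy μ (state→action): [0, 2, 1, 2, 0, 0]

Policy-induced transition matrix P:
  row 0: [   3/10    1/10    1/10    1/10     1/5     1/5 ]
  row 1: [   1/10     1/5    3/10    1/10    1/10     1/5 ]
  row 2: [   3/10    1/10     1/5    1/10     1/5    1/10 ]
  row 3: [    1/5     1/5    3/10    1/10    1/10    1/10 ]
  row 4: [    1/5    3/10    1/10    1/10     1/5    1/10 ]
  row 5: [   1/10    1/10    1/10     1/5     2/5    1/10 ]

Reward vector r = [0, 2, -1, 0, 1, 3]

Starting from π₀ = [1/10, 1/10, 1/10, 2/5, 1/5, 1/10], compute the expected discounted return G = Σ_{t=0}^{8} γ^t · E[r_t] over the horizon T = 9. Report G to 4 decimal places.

G = 3.1068

t=0: π = [0.1000, 0.1000, 0.1000, 0.4000, 0.2000, 0.1000], E[r] = 0.6000, γ^t·E[r] = 0.600000, running G = 0.600000
t=1: π = [0.2000, 0.1900, 0.2100, 0.1100, 0.1700, 0.1200], E[r] = 0.7000, γ^t·E[r] = 0.560000, running G = 1.160000
t=2: π = [0.2100, 0.1640, 0.1810, 0.1120, 0.1940, 0.1390], E[r] = 0.7580, γ^t·E[r] = 0.485120, running G = 1.645120
t=3: π = [0.2088, 0.1664, 0.1733, 0.1139, 0.2002, 0.1374], E[r] = 0.7719, γ^t·E[r] = 0.395213, running G = 2.040333
t=4: π = [0.2078, 0.1681, 0.1734, 0.1137, 0.1995, 0.1375], E[r] = 0.7748, γ^t·E[r] = 0.317342, running G = 2.357674
t=5: π = [0.2076, 0.1681, 0.1737, 0.1138, 0.1993, 0.1376], E[r] = 0.7745, γ^t·E[r] = 0.253799, running G = 2.611474
t=6: π = [0.2076, 0.1680, 0.1737, 0.1138, 0.1993, 0.1376], E[r] = 0.7744, γ^t·E[r] = 0.203000, running G = 2.814474
t=7: π = [0.2076, 0.1680, 0.1737, 0.1138, 0.1993, 0.1376], E[r] = 0.7744, γ^t·E[r] = 0.162398, running G = 2.976872
t=8: π = [0.2076, 0.1680, 0.1737, 0.1138, 0.1993, 0.1376], E[r] = 0.7744, γ^t·E[r] = 0.129919, running G = 3.106791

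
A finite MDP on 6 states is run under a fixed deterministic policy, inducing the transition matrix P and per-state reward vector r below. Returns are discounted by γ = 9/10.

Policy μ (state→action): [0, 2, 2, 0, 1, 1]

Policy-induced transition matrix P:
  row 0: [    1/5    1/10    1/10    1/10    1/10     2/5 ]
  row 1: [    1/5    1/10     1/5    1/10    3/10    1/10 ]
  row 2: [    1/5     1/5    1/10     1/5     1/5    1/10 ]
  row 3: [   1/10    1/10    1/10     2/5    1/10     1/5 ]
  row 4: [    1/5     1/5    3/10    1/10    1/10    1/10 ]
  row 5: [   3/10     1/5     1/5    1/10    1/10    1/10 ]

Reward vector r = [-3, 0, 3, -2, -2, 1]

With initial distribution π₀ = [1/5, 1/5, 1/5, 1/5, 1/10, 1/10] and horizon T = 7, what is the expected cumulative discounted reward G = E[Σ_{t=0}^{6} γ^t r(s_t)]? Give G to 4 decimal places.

G = -2.9280

t=0: π = [0.2000, 0.2000, 0.2000, 0.2000, 0.1000, 0.1000], E[r] = -0.5000, γ^t·E[r] = -0.500000, running G = -0.500000
t=1: π = [0.1900, 0.1400, 0.1500, 0.1800, 0.1600, 0.1800], E[r] = -0.6200, γ^t·E[r] = -0.558000, running G = -1.058000
t=2: π = [0.2000, 0.1490, 0.1640, 0.1690, 0.1430, 0.1750], E[r] = -0.5570, γ^t·E[r] = -0.451170, running G = -1.509170
t=3: π = [0.2006, 0.1482, 0.1610, 0.1671, 0.1462, 0.1769], E[r] = -0.5685, γ^t·E[r] = -0.414437, running G = -1.923607
t=4: π = [0.2010, 0.1484, 0.1618, 0.1662, 0.1457, 0.1769], E[r] = -0.5647, γ^t·E[r] = -0.370526, running G = -2.294132
t=5: π = [0.2011, 0.1484, 0.1617, 0.1660, 0.1459, 0.1769], E[r] = -0.5650, γ^t·E[r] = -0.333656, running G = -2.627788
t=6: π = [0.2011, 0.1484, 0.1617, 0.1660, 0.1459, 0.1769], E[r] = -0.5649, γ^t·E[r] = -0.300206, running G = -2.927994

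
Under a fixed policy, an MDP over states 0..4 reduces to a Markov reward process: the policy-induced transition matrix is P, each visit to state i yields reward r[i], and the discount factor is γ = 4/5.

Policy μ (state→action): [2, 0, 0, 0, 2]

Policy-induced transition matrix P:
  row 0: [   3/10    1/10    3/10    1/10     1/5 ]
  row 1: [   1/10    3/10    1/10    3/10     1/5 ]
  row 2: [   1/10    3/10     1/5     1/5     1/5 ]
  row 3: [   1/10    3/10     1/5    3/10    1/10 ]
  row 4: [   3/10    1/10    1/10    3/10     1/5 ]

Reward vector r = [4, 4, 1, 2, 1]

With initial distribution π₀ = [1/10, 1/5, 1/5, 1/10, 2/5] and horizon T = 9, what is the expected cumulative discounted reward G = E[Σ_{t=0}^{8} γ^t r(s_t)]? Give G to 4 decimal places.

t=0: π = [0.1000, 0.2000, 0.2000, 0.1000, 0.4000], E[r] = 2.0000, γ^t·E[r] = 2.000000, running G = 2.000000
t=1: π = [0.2000, 0.2000, 0.1500, 0.2600, 0.1900], E[r] = 2.4600, γ^t·E[r] = 1.968000, running G = 3.968000
t=2: π = [0.1780, 0.2220, 0.1810, 0.2450, 0.1740], E[r] = 2.4450, γ^t·E[r] = 1.564800, running G = 5.532800
t=3: π = [0.1704, 0.2296, 0.1782, 0.2463, 0.1755], E[r] = 2.4463, γ^t·E[r] = 1.252506, running G = 6.785306
t=4: π = [0.1692, 0.2308, 0.1765, 0.2481, 0.1754], E[r] = 2.4481, γ^t·E[r] = 1.002742, running G = 7.788047
t=5: π = [0.1689, 0.2311, 0.1763, 0.2485, 0.1752], E[r] = 2.4485, γ^t·E[r] = 0.802328, running G = 8.590375
t=6: π = [0.1688, 0.2312, 0.1763, 0.2486, 0.1751], E[r] = 2.4486, γ^t·E[r] = 0.641883, running G = 9.232258
t=7: π = [0.1688, 0.2312, 0.1762, 0.2486, 0.1751], E[r] = 2.4486, γ^t·E[r] = 0.513511, running G = 9.745769
t=8: π = [0.1688, 0.2312, 0.1762, 0.2486, 0.1751], E[r] = 2.4486, γ^t·E[r] = 0.410810, running G = 10.156578

G = 10.1566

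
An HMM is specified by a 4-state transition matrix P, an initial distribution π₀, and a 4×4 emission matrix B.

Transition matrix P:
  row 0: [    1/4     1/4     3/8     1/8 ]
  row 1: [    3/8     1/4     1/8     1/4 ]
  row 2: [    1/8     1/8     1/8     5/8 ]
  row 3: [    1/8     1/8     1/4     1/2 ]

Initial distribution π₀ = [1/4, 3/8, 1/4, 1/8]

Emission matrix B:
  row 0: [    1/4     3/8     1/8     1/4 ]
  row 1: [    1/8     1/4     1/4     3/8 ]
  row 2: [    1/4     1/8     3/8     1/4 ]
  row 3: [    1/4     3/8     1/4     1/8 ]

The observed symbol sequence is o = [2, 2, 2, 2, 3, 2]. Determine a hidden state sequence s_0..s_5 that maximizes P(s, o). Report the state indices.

path = [2, 3, 3, 3, 2, 3]

t=0: δ = [3.125e-02, 9.375e-02, 9.375e-02, 3.125e-02]  (obs o_0=2)
t=1: δ = [4.395e-03, 5.859e-03, 4.395e-03, 1.465e-02]  ψ = [1, 1, 0, 2]  (obs o_1=2)
t=2: δ = [2.747e-04, 4.578e-04, 1.373e-03, 1.831e-03]  ψ = [1, 3, 3, 3]  (obs o_2=2)
t=3: δ = [2.861e-05, 5.722e-05, 1.717e-04, 2.289e-04]  ψ = [3, 3, 3, 3]  (obs o_3=2)
t=4: δ = [7.153e-06, 1.073e-05, 1.431e-05, 1.431e-05]  ψ = [3, 3, 3, 3]  (obs o_4=3)
t=5: δ = [5.029e-07, 6.706e-07, 1.341e-06, 2.235e-06]  ψ = [1, 1, 3, 2]  (obs o_5=2)
backtrack: best end state = 3; path = [2, 3, 3, 3, 2, 3]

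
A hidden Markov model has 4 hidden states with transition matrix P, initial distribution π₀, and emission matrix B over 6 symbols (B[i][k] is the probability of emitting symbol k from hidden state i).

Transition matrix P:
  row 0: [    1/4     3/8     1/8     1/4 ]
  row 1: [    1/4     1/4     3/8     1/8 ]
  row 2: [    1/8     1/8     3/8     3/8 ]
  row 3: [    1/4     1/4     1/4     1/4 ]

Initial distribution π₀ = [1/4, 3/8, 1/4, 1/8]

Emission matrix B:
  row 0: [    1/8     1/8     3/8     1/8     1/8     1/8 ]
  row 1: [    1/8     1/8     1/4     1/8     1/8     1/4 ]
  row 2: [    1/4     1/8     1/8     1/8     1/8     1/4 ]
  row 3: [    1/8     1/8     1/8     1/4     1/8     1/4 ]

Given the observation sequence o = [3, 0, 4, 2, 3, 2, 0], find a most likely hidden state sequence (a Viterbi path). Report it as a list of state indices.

t=0: δ = [3.125e-02, 4.688e-02, 3.125e-02, 3.125e-02]  (obs o_0=3)
t=1: δ = [1.465e-03, 1.465e-03, 4.395e-03, 1.465e-03]  ψ = [1, 0, 1, 2]  (obs o_1=0)
t=2: δ = [6.866e-05, 6.866e-05, 2.060e-04, 2.060e-04]  ψ = [2, 0, 2, 2]  (obs o_2=4)
t=3: δ = [1.931e-05, 1.287e-05, 9.656e-06, 9.656e-06]  ψ = [3, 3, 2, 2]  (obs o_3=2)
t=4: δ = [6.035e-07, 9.052e-07, 6.035e-07, 1.207e-06]  ψ = [0, 0, 1, 0]  (obs o_4=3)
t=5: δ = [1.132e-07, 7.544e-08, 4.243e-08, 3.772e-08]  ψ = [3, 3, 1, 3]  (obs o_5=2)
t=6: δ = [3.536e-09, 5.304e-09, 7.072e-09, 3.536e-09]  ψ = [0, 0, 1, 0]  (obs o_6=0)
backtrack: best end state = 2; path = [1, 2, 3, 0, 3, 1, 2]

path = [1, 2, 3, 0, 3, 1, 2]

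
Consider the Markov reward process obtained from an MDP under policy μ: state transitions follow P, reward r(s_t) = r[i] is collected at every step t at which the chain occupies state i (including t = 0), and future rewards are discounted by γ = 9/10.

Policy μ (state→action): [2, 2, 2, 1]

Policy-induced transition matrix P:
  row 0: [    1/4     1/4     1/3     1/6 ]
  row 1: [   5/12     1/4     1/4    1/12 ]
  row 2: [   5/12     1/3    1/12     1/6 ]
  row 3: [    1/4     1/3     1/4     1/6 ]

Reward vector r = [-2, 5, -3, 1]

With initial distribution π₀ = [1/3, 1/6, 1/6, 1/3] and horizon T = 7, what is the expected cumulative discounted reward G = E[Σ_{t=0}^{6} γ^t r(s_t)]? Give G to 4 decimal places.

t=0: π = [0.3333, 0.1667, 0.1667, 0.3333], E[r] = 0.0000, γ^t·E[r] = 0.000000, running G = 0.000000
t=1: π = [0.3056, 0.2917, 0.2500, 0.1528], E[r] = 0.2500, γ^t·E[r] = 0.225000, running G = 0.225000
t=2: π = [0.3403, 0.2836, 0.2338, 0.1424], E[r] = 0.1782, γ^t·E[r] = 0.144375, running G = 0.369375
t=3: π = [0.3362, 0.2813, 0.2394, 0.1430], E[r] = 0.1591, γ^t·E[r] = 0.116016, running G = 0.485391
t=4: π = [0.3368, 0.2819, 0.2381, 0.1432], E[r] = 0.1646, γ^t·E[r] = 0.108011, running G = 0.593401
t=5: π = [0.3367, 0.2818, 0.2384, 0.1432], E[r] = 0.1636, γ^t·E[r] = 0.096606, running G = 0.690007
t=6: π = [0.3367, 0.2818, 0.2383, 0.1432], E[r] = 0.1638, γ^t·E[r] = 0.087052, running G = 0.777060

G = 0.7771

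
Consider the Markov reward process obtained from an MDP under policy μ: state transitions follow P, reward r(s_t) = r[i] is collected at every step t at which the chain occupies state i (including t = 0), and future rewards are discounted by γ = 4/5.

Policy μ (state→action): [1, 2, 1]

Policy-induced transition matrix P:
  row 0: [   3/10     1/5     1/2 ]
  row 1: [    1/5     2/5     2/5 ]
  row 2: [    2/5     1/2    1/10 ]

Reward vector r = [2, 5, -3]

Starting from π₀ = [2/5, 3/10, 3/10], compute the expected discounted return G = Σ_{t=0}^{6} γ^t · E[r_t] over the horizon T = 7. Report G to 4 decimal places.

t=0: π = [0.4000, 0.3000, 0.3000], E[r] = 1.4000, γ^t·E[r] = 1.400000, running G = 1.400000
t=1: π = [0.3000, 0.3500, 0.3500], E[r] = 1.3000, γ^t·E[r] = 1.040000, running G = 2.440000
t=2: π = [0.3000, 0.3750, 0.3250], E[r] = 1.5000, γ^t·E[r] = 0.960000, running G = 3.400000
t=3: π = [0.2950, 0.3725, 0.3325], E[r] = 1.4550, γ^t·E[r] = 0.744960, running G = 4.144960
t=4: π = [0.2960, 0.3743, 0.3298], E[r] = 1.4740, γ^t·E[r] = 0.603750, running G = 4.748710
t=5: π = [0.2956, 0.3738, 0.3307], E[r] = 1.4680, γ^t·E[r] = 0.481018, running G = 5.229728
t=6: π = [0.2957, 0.3740, 0.3304], E[r] = 1.4701, γ^t·E[r] = 0.385381, running G = 5.615109

G = 5.6151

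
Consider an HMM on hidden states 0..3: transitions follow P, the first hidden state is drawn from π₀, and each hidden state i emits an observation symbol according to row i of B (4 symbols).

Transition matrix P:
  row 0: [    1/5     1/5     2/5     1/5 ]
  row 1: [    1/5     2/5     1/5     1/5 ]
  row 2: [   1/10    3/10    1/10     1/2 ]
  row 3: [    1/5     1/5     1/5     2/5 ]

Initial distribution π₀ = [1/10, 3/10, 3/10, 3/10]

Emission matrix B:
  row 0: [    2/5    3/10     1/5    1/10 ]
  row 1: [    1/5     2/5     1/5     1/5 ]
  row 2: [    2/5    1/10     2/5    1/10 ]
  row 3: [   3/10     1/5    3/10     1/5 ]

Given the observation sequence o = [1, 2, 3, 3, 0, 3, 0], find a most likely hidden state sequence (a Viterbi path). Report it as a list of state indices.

path = [1, 2, 3, 3, 3, 3, 3]

t=0: δ = [3.000e-02, 1.200e-01, 3.000e-02, 6.000e-02]  (obs o_0=1)
t=1: δ = [4.800e-03, 9.600e-03, 9.600e-03, 7.200e-03]  ψ = [1, 1, 1, 1]  (obs o_1=2)
t=2: δ = [1.920e-04, 7.680e-04, 1.920e-04, 9.600e-04]  ψ = [1, 1, 0, 2]  (obs o_2=3)
t=3: δ = [1.920e-05, 6.144e-05, 1.920e-05, 7.680e-05]  ψ = [3, 1, 3, 3]  (obs o_3=3)
t=4: δ = [6.144e-06, 4.915e-06, 6.144e-06, 9.216e-06]  ψ = [3, 1, 3, 3]  (obs o_4=0)
t=5: δ = [1.843e-07, 3.932e-07, 2.458e-07, 7.373e-07]  ψ = [3, 1, 0, 3]  (obs o_5=3)
t=6: δ = [5.898e-08, 3.146e-08, 5.898e-08, 8.847e-08]  ψ = [3, 1, 3, 3]  (obs o_6=0)
backtrack: best end state = 3; path = [1, 2, 3, 3, 3, 3, 3]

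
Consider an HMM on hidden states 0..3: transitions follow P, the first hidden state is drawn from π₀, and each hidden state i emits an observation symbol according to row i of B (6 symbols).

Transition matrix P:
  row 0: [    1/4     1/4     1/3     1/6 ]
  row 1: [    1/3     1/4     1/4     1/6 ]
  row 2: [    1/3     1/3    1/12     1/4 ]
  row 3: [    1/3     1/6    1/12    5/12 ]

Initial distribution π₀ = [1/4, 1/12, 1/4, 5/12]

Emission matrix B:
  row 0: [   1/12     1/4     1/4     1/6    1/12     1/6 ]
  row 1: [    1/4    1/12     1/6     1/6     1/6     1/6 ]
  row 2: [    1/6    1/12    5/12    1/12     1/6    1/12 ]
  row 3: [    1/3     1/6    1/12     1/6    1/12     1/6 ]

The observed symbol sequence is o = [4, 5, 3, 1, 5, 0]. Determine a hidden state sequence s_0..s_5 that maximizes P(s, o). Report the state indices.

t=0: δ = [2.083e-02, 1.389e-02, 4.167e-02, 3.472e-02]  (obs o_0=4)
t=1: δ = [2.315e-03, 2.315e-03, 5.787e-04, 2.411e-03]  ψ = [2, 2, 0, 3]  (obs o_1=5)
t=2: δ = [1.340e-04, 9.645e-05, 6.430e-05, 1.674e-04]  ψ = [3, 0, 0, 3]  (obs o_2=3)
t=3: δ = [1.395e-05, 2.791e-06, 3.721e-06, 1.163e-05]  ψ = [3, 0, 0, 3]  (obs o_3=1)
t=4: δ = [6.460e-07, 5.814e-07, 3.876e-07, 8.075e-07]  ψ = [3, 0, 0, 3]  (obs o_4=5)
t=5: δ = [2.243e-08, 4.038e-08, 3.589e-08, 1.122e-07]  ψ = [3, 0, 0, 3]  (obs o_5=0)
backtrack: best end state = 3; path = [3, 3, 3, 3, 3, 3]

path = [3, 3, 3, 3, 3, 3]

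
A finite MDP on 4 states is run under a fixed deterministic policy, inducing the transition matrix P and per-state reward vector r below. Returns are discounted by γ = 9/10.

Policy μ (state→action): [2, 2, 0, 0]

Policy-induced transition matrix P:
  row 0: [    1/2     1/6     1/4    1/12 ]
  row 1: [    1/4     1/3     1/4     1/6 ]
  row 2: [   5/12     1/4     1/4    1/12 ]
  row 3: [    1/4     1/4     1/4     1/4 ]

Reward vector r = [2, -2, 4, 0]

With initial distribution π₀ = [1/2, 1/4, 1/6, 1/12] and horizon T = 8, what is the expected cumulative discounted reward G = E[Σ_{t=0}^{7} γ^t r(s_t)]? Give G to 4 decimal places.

t=0: π = [0.5000, 0.2500, 0.1667, 0.0833], E[r] = 1.1667, γ^t·E[r] = 1.166667, running G = 1.166667
t=1: π = [0.4028, 0.2292, 0.2500, 0.1181], E[r] = 1.3472, γ^t·E[r] = 1.212500, running G = 2.379167
t=2: π = [0.3924, 0.2355, 0.2500, 0.1221], E[r] = 1.3137, γ^t·E[r] = 1.064063, running G = 3.443229
t=3: π = [0.3898, 0.2369, 0.2500, 0.1233], E[r] = 1.3057, γ^t·E[r] = 0.951820, running G = 4.395049
t=4: π = [0.3891, 0.2373, 0.2500, 0.1236], E[r] = 1.3037, γ^t·E[r] = 0.855346, running G = 5.250396
t=5: π = [0.3889, 0.2373, 0.2500, 0.1237], E[r] = 1.3032, γ^t·E[r] = 0.769523, running G = 6.019918
t=6: π = [0.3889, 0.2374, 0.2500, 0.1237], E[r] = 1.3031, γ^t·E[r] = 0.692505, running G = 6.712424
t=7: π = [0.3889, 0.2374, 0.2500, 0.1237], E[r] = 1.3030, γ^t·E[r] = 0.623240, running G = 7.335664

G = 7.3357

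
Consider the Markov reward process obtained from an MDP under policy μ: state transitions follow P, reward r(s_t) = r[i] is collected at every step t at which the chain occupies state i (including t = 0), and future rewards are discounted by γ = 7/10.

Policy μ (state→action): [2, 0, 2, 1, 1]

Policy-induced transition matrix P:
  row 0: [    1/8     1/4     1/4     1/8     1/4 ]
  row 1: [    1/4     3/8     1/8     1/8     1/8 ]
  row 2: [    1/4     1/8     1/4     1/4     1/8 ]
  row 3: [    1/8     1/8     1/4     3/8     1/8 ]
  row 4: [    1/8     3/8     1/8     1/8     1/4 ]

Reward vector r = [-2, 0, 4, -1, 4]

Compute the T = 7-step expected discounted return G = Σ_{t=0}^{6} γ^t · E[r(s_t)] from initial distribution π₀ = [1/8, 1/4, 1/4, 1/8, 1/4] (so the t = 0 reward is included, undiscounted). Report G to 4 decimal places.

t=0: π = [0.1250, 0.2500, 0.2500, 0.1250, 0.2500], E[r] = 1.6250, γ^t·E[r] = 1.625000, running G = 1.625000
t=1: π = [0.1875, 0.2656, 0.1875, 0.1875, 0.1719], E[r] = 0.8750, γ^t·E[r] = 0.612500, running G = 2.237500
t=2: π = [0.1816, 0.2578, 0.1953, 0.1953, 0.1699], E[r] = 0.9023, γ^t·E[r] = 0.442148, running G = 2.679648
t=3: π = [0.1816, 0.2546, 0.1965, 0.1982, 0.1689], E[r] = 0.9004, γ^t·E[r] = 0.308834, running G = 2.988482
t=4: π = [0.1814, 0.2536, 0.1971, 0.1991, 0.1688], E[r] = 0.9016, γ^t·E[r] = 0.216470, running G = 3.204952
t=5: π = [0.1813, 0.2533, 0.1972, 0.1994, 0.1688], E[r] = 0.9018, γ^t·E[r] = 0.151569, running G = 3.356521
t=6: π = [0.1813, 0.2532, 0.1972, 0.1995, 0.1688], E[r] = 0.9019, γ^t·E[r] = 0.106108, running G = 3.462629

G = 3.4626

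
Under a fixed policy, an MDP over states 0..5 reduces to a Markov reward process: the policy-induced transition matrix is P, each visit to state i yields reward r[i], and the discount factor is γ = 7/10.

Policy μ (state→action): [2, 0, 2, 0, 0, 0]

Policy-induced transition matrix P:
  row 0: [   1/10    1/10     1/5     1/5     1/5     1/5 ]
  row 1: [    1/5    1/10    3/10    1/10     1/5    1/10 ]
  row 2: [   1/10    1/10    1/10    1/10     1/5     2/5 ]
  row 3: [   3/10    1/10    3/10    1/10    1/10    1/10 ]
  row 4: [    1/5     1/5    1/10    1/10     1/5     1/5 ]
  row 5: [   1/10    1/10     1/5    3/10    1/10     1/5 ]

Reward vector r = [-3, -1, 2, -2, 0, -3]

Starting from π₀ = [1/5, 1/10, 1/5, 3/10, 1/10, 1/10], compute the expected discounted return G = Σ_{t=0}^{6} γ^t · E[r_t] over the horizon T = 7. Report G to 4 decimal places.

t=0: π = [0.2000, 0.1000, 0.2000, 0.3000, 0.1000, 0.1000], E[r] = -1.2000, γ^t·E[r] = -1.200000, running G = -1.200000
t=1: π = [0.1800, 0.1100, 0.2100, 0.1400, 0.1600, 0.2000], E[r] = -1.1100, γ^t·E[r] = -0.777000, running G = -1.977000
t=2: π = [0.1550, 0.1160, 0.1880, 0.1580, 0.1660, 0.2170], E[r] = -1.1720, γ^t·E[r] = -0.574280, running G = -2.551280
t=3: π = [0.1598, 0.1166, 0.1920, 0.1589, 0.1625, 0.2102], E[r] = -1.1604, γ^t·E[r] = -0.398017, running G = -2.949297
t=4: π = [0.1597, 0.1163, 0.1921, 0.1580, 0.1631, 0.2109], E[r] = -1.1597, γ^t·E[r] = -0.278446, running G = -3.227744
t=5: π = [0.1595, 0.1163, 0.1919, 0.1581, 0.1631, 0.2110], E[r] = -1.1604, γ^t·E[r] = -0.195022, running G = -3.422766
t=6: π = [0.1596, 0.1163, 0.1919, 0.1582, 0.1631, 0.2109], E[r] = -1.1603, γ^t·E[r] = -0.136502, running G = -3.559268

G = -3.5593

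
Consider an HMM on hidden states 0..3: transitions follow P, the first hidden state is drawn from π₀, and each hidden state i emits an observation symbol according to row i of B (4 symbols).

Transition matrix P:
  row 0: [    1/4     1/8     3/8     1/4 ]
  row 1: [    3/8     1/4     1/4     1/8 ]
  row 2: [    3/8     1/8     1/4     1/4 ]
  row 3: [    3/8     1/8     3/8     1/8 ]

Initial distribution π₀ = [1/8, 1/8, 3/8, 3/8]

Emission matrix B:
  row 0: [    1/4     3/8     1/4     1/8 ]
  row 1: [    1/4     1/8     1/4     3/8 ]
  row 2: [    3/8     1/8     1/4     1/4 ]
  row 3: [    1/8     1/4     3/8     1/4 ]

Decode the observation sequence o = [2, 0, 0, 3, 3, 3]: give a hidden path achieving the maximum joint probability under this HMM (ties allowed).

t=0: δ = [3.125e-02, 3.125e-02, 9.375e-02, 1.406e-01]  (obs o_0=2)
t=1: δ = [1.318e-02, 4.395e-03, 1.978e-02, 2.930e-03]  ψ = [3, 3, 3, 2]  (obs o_1=0)
t=2: δ = [1.854e-03, 6.180e-04, 1.854e-03, 6.180e-04]  ψ = [2, 2, 0, 2]  (obs o_2=0)
t=3: δ = [8.690e-05, 8.690e-05, 1.738e-04, 1.159e-04]  ψ = [2, 0, 0, 0]  (obs o_3=3)
t=4: δ = [8.147e-06, 8.147e-06, 1.086e-05, 1.086e-05]  ψ = [2, 1, 2, 2]  (obs o_4=3)
t=5: δ = [5.092e-07, 7.638e-07, 1.018e-06, 6.789e-07]  ψ = [2, 1, 3, 2]  (obs o_5=3)
backtrack: best end state = 2; path = [3, 2, 0, 2, 3, 2]

path = [3, 2, 0, 2, 3, 2]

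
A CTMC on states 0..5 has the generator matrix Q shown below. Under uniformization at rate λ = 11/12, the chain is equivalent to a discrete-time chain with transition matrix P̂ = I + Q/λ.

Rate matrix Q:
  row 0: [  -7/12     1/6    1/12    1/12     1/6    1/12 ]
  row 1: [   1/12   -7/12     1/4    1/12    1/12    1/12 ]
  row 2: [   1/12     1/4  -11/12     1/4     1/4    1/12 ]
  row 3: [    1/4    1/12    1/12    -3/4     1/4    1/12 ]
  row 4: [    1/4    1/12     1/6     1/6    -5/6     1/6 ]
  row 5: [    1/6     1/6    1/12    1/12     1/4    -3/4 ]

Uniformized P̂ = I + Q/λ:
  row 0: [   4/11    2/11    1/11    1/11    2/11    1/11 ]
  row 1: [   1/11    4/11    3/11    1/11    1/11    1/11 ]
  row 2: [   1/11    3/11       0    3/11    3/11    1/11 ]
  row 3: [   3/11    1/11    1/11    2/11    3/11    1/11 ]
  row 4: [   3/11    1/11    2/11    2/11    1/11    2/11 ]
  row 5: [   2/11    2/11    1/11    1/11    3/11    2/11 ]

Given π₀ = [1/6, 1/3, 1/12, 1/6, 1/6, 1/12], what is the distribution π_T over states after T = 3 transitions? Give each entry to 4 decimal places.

t=0: π = [0.1667, 0.3333, 0.0833, 0.1667, 0.1667, 0.0833]
t=1: π = [0.2045, 0.2197, 0.1591, 0.1364, 0.1667, 0.1136]
t=2: π = [0.2121, 0.2087, 0.1315, 0.1474, 0.1839, 0.1164]
t=3: π = [0.2196, 0.2016, 0.1336, 0.1449, 0.1821, 0.1182]

π = [0.2196, 0.2016, 0.1336, 0.1449, 0.1821, 0.1182]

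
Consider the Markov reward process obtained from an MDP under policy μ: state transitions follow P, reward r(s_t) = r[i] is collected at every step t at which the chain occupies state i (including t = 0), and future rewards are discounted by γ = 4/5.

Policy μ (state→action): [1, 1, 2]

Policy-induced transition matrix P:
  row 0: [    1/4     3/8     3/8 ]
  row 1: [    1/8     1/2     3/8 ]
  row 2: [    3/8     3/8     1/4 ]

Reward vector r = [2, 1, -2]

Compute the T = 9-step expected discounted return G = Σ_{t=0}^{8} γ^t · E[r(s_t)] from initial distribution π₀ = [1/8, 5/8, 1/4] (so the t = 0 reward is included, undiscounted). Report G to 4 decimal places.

t=0: π = [0.1250, 0.6250, 0.2500], E[r] = 0.3750, γ^t·E[r] = 0.375000, running G = 0.375000
t=1: π = [0.2031, 0.4531, 0.3438], E[r] = 0.1719, γ^t·E[r] = 0.137500, running G = 0.512500
t=2: π = [0.2363, 0.4316, 0.3320], E[r] = 0.2402, γ^t·E[r] = 0.153750, running G = 0.666250
t=3: π = [0.2375, 0.4290, 0.3335], E[r] = 0.2371, γ^t·E[r] = 0.121375, running G = 0.787625
t=4: π = [0.2381, 0.4286, 0.3333], E[r] = 0.2381, γ^t·E[r] = 0.097538, running G = 0.885163
t=5: π = [0.2381, 0.4286, 0.3333], E[r] = 0.2381, γ^t·E[r] = 0.078014, running G = 0.963176
t=6: π = [0.2381, 0.4286, 0.3333], E[r] = 0.2381, γ^t·E[r] = 0.062415, running G = 1.025592
t=7: π = [0.2381, 0.4286, 0.3333], E[r] = 0.2381, γ^t·E[r] = 0.049932, running G = 1.075524
t=8: π = [0.2381, 0.4286, 0.3333], E[r] = 0.2381, γ^t·E[r] = 0.039946, running G = 1.115470

G = 1.1155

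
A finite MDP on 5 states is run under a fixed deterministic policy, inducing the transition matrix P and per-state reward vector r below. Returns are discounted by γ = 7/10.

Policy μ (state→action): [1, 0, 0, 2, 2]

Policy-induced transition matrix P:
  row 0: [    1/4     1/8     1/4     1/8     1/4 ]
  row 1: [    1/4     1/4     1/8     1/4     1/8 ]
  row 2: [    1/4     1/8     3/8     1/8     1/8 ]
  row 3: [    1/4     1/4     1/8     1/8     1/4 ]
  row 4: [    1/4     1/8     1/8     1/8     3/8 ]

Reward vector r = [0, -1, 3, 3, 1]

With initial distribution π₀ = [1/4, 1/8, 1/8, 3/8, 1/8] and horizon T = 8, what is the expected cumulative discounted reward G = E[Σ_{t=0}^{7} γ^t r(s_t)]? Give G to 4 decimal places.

t=0: π = [0.2500, 0.1250, 0.1250, 0.3750, 0.1250], E[r] = 1.5000, γ^t·E[r] = 1.500000, running G = 1.500000
t=1: π = [0.2500, 0.1875, 0.1875, 0.1406, 0.2344], E[r] = 1.0313, γ^t·E[r] = 0.721875, running G = 2.221875
t=2: π = [0.2500, 0.1660, 0.2031, 0.1484, 0.2324], E[r] = 1.1211, γ^t·E[r] = 0.549336, running G = 2.771211
t=3: π = [0.2500, 0.1643, 0.2070, 0.1458, 0.2329], E[r] = 1.1270, γ^t·E[r] = 0.386545, running G = 3.157756
t=4: π = [0.2500, 0.1638, 0.2080, 0.1455, 0.2327], E[r] = 1.1296, γ^t·E[r] = 0.271212, running G = 3.428967
t=5: π = [0.2500, 0.1637, 0.2083, 0.1455, 0.2326], E[r] = 1.1301, γ^t·E[r] = 0.189939, running G = 3.618907
t=6: π = [0.2500, 0.1636, 0.2083, 0.1455, 0.2326], E[r] = 1.1303, γ^t·E[r] = 0.132974, running G = 3.751880
t=7: π = [0.2500, 0.1636, 0.2083, 0.1455, 0.2326], E[r] = 1.1303, γ^t·E[r] = 0.093084, running G = 3.844965

G = 3.8450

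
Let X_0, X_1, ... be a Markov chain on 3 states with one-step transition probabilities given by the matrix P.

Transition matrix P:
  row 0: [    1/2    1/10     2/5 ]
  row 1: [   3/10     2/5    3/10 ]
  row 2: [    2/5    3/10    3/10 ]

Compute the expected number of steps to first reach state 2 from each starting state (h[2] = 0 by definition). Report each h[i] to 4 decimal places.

First-step conditioning: h[2] = 0; for i ≠ 2, h[i] = 1 + Σ_k P[i][k]·h[k].
  h[0] = 1 + 1/2·h[0] + 1/10·h[1]
  h[1] = 1 + 3/10·h[0] + 2/5·h[1]
Solving the 2×2 linear system over states ≠ 2 gives exactly h = [70/27, 80/27, 0] (h[2] = 0 is the target).

h = [2.5926, 2.9630, 0.0000]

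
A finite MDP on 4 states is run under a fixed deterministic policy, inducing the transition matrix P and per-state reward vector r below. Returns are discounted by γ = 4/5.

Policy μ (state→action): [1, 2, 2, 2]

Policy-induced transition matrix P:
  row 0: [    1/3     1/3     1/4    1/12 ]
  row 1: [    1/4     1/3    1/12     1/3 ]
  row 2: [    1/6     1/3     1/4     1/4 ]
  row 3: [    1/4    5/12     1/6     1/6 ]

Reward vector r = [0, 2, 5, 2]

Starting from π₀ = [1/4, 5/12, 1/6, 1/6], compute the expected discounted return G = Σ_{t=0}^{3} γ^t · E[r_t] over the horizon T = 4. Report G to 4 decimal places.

t=0: π = [0.2500, 0.4167, 0.1667, 0.1667], E[r] = 2.0000, γ^t·E[r] = 2.000000, running G = 2.000000
t=1: π = [0.2569, 0.3472, 0.1667, 0.2292], E[r] = 1.9861, γ^t·E[r] = 1.588889, running G = 3.588889
t=2: π = [0.2575, 0.3524, 0.1730, 0.2170], E[r] = 2.0041, γ^t·E[r] = 1.282593, running G = 4.871481
t=3: π = [0.2570, 0.3514, 0.1732, 0.2184], E[r] = 2.0054, γ^t·E[r] = 1.026790, running G = 5.898272

G = 5.8983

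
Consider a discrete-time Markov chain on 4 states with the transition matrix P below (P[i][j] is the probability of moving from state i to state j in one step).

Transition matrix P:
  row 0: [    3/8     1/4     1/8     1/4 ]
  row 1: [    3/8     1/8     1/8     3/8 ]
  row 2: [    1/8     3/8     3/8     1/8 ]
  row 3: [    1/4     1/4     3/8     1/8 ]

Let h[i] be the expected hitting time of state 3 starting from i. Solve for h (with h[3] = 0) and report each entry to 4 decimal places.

First-step conditioning: h[3] = 0; for i ≠ 3, h[i] = 1 + Σ_k P[i][k]·h[k].
  h[0] = 1 + 3/8·h[0] + 1/4·h[1] + 1/8·h[2]
  h[1] = 1 + 3/8·h[0] + 1/8·h[1] + 1/8·h[2]
  h[2] = 1 + 1/8·h[0] + 3/8·h[1] + 3/8·h[2]
Solving the 3×3 linear system over states ≠ 3 gives exactly h = [27/7, 24/7, 31/7, 0] (h[3] = 0 is the target).

h = [3.8571, 3.4286, 4.4286, 0.0000]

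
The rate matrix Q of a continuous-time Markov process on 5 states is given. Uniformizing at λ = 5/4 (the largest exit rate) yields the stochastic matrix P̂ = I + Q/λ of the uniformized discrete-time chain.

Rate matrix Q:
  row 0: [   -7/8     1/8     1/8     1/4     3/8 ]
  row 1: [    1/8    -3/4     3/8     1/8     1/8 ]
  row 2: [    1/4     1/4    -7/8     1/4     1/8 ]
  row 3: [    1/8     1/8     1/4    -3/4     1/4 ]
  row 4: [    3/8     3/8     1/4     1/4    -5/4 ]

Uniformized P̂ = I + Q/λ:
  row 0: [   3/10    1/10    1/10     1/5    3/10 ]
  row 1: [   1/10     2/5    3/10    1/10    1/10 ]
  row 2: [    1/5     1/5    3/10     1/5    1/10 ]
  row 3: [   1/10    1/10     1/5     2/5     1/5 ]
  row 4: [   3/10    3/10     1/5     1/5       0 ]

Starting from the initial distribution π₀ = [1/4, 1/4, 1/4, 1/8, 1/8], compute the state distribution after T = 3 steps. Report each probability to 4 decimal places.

π = [0.1900, 0.2175, 0.2253, 0.2215, 0.1458]

t=0: π = [0.2500, 0.2500, 0.2500, 0.1250, 0.1250]
t=1: π = [0.2000, 0.2250, 0.2250, 0.2000, 0.1500]
t=2: π = [0.1925, 0.2200, 0.2250, 0.2175, 0.1450]
t=3: π = [0.1900, 0.2175, 0.2253, 0.2215, 0.1458]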